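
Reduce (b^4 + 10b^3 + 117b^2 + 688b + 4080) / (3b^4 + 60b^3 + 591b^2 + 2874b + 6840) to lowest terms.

(b^2 - b + 68)/(3b^2 + 27b + 114)

By polynomial division,
  b^4 + 10b^3 + 117b^2 + 688b + 4080 = (1/3)(3b^4 + 60b^3 + 591b^2 + 2874b + 6840) + (-10b^3 - 80b^2 - 270b + 1800)
  3b^4 + 60b^3 + 591b^2 + 2874b + 6840 = (-(3/10)b - 18/5)(-10b^3 - 80b^2 - 270b + 1800) + (222b^2 + 2442b + 13320)
  -10b^3 - 80b^2 - 270b + 1800 = (-(5/111)b + 5/37)(222b^2 + 2442b + 13320) + (0)
Last nonzero remainder: 222b^2 + 2442b + 13320. Dividing through by 222 gives the monic gcd b^2 + 11b + 60.
Cancel b^2 + 11b + 60 from numerator and denominator to get the reduced form.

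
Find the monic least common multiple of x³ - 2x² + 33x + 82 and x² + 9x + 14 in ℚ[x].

x⁴ + 5x³ + 19x² + 313x + 574

Euclidean algorithm in ℚ[x]:
  x³ - 2x² + 33x + 82 = (x - 11)(x² + 9x + 14) + (118x + 236)
  x² + 9x + 14 = ((1/118)x + 7/118)(118x + 236) + (0)
Last nonzero remainder: 118x + 236. Dividing through by 118 gives the monic gcd x + 2.
Then lcm(f, g) = f·g / gcd(f, g); expanding and making the result monic gives the answer.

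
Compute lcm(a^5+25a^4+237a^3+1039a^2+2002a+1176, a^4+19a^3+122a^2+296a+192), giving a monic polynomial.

a^6+33a^5+437a^4+2935a^3+10314a^2+17192a+9408

By polynomial division,
  a^5+25a^4+237a^3+1039a^2+2002a+1176 = (a+6)(a^4+19a^3+122a^2+296a+192) + (a^3+11a^2+34a+24)
  a^4+19a^3+122a^2+296a+192 = (a+8)(a^3+11a^2+34a+24) + (0)
The last nonzero remainder a^3+11a^2+34a+24 is already monic.
Then lcm(f, g) = f·g / gcd(f, g); expanding and making the result monic gives the answer.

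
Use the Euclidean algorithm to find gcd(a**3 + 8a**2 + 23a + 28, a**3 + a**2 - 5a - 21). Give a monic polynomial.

a**2 + 4a + 7

Repeated division with remainder:
  a**3 + 8a**2 + 23a + 28 = (a**3 + a**2 - 5a - 21) + (7a**2 + 28a + 49)
  a**3 + a**2 - 5a - 21 = ((1/7)a - 3/7)(7a**2 + 28a + 49) + (0)
Last nonzero remainder: 7a**2 + 28a + 49. Dividing through by 7 gives the monic gcd a**2 + 4a + 7.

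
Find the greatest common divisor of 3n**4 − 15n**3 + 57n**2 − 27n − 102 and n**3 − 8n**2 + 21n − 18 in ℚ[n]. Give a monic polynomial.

n − 2

Euclidean algorithm in ℚ[n]:
  3n**4 − 15n**3 + 57n**2 − 27n − 102 = (3n + 9)(n**3 − 8n**2 + 21n − 18) + (66n**2 − 162n + 60)
  n**3 − 8n**2 + 21n − 18 = ((1/66)n − 61/726)(66n**2 − 162n + 60) + ((784/121)n − 1568/121)
  66n**2 − 162n + 60 = ((3993/392)n − 1815/392)((784/121)n − 1568/121) + (0)
Last nonzero remainder: (784/121)n − 1568/121. Dividing through by 784/121 gives the monic gcd n − 2.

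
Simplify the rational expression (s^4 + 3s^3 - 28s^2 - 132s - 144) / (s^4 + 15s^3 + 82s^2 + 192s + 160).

Apply the Euclidean algorithm:
  s^4 + 3s^3 - 28s^2 - 132s - 144 = (s^4 + 15s^3 + 82s^2 + 192s + 160) + (-12s^3 - 110s^2 - 324s - 304)
  s^4 + 15s^3 + 82s^2 + 192s + 160 = (-(1/12)s - 35/72)(-12s^3 - 110s^2 - 324s - 304) + ((55/36)s^2 + (55/6)s + 110/9)
  -12s^3 - 110s^2 - 324s - 304 = (-(432/55)s - 1368/55)((55/36)s^2 + (55/6)s + 110/9) + (0)
Last nonzero remainder: (55/36)s^2 + (55/6)s + 110/9. Dividing through by 55/36 gives the monic gcd s^2 + 6s + 8.
Cancel s^2 + 6s + 8 from numerator and denominator to get the reduced form.

(s^2 - 3s - 18)/(s^2 + 9s + 20)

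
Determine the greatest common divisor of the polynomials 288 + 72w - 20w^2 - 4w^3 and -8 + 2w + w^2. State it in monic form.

By polynomial division,
  -4w^3 - 20w^2 + 72w + 288 = (-4w - 12)(w^2 + 2w - 8) + (64w + 192)
  w^2 + 2w - 8 = ((1/64)w - 1/64)(64w + 192) + (-5)
  64w + 192 = (-(64/5)w - 192/5)(-5) + (0)
The last nonzero remainder is the constant -5, so the polynomials are coprime and gcd = 1.

1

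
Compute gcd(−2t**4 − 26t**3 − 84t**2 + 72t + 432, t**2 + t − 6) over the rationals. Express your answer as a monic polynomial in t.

t**2 + t − 6

Apply the Euclidean algorithm:
  −2t**4 − 26t**3 − 84t**2 + 72t + 432 = (−2t**2 − 24t − 72)(t**2 + t − 6) + (0)
The last nonzero remainder t**2 + t − 6 is already monic.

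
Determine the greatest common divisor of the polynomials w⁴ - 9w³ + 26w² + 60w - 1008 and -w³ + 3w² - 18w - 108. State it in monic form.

w² - 6w + 36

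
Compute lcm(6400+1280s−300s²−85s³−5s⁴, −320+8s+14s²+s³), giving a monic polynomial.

Euclidean algorithm in ℚ[s]:
  −5s⁴−85s³−300s²+1280s+6400 = (−5s−15)(s³+14s²+8s−320) + (−50s²−200s+1600)
  s³+14s²+8s−320 = (−(1/50)s−1/5)(−50s²−200s+1600) + (0)
Last nonzero remainder: −50s²−200s+1600. Dividing through by −50 gives the monic gcd s²+4s−32.
Then lcm(f, g) = f·g / gcd(f, g); expanding and making the result monic gives the answer.

−12800−3840s+344s²+230s³+27s⁴+s⁵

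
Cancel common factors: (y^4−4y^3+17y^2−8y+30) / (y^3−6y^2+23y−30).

(y^2+2)/(y−2)

Apply the Euclidean algorithm:
  y^4−4y^3+17y^2−8y+30 = (y+2)(y^3−6y^2+23y−30) + (6y^2−24y+90)
  y^3−6y^2+23y−30 = ((1/6)y−1/3)(6y^2−24y+90) + (0)
Last nonzero remainder: 6y^2−24y+90. Dividing through by 6 gives the monic gcd y^2−4y+15.
Cancel y^2−4y+15 from numerator and denominator to get the reduced form.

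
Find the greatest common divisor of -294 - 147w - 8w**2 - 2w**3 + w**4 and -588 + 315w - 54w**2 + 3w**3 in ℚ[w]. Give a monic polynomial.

-7 + w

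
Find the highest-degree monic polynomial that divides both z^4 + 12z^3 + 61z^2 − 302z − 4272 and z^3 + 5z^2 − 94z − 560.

By polynomial division,
  z^4 + 12z^3 + 61z^2 − 302z − 4272 = (z + 7)(z^3 + 5z^2 − 94z − 560) + (120z^2 + 916z − 352)
  z^3 + 5z^2 − 94z − 560 = ((1/120)z − 79/3600)(120z^2 + 916z − 352) + (−(63869/900)z − 127738/225)
  120z^2 + 916z − 352 = (−(108000/63869)z + 39600/63869)(−(63869/900)z − 127738/225) + (0)
Last nonzero remainder: −(63869/900)z − 127738/225. Dividing through by −63869/900 gives the monic gcd z + 8.

z + 8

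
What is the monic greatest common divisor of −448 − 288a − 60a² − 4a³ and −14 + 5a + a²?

By polynomial division,
  −4a³ − 60a² − 288a − 448 = (−4a − 40)(a² + 5a − 14) + (−144a − 1008)
  a² + 5a − 14 = (−(1/144)a + 1/72)(−144a − 1008) + (0)
Last nonzero remainder: −144a − 1008. Dividing through by −144 gives the monic gcd a + 7.

7 + a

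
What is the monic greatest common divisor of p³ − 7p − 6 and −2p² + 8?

p + 2

Repeated division with remainder:
  p³ − 7p − 6 = (−(1/2)p)(−2p² + 8) + (−3p − 6)
  −2p² + 8 = ((2/3)p − 4/3)(−3p − 6) + (0)
Last nonzero remainder: −3p − 6. Dividing through by −3 gives the monic gcd p + 2.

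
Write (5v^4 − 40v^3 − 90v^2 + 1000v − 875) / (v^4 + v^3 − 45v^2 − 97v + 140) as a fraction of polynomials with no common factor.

Apply the Euclidean algorithm:
  5v^4 − 40v^3 − 90v^2 + 1000v − 875 = (5)(v^4 + v^3 − 45v^2 − 97v + 140) + (−45v^3 + 135v^2 + 1485v − 1575)
  v^4 + v^3 − 45v^2 − 97v + 140 = (−(1/45)v − 4/45)(−45v^3 + 135v^2 + 1485v − 1575) + (0)
Last nonzero remainder: −45v^3 + 135v^2 + 1485v − 1575. Dividing through by −45 gives the monic gcd v^3 − 3v^2 − 33v + 35.
Cancel v^3 − 3v^2 − 33v + 35 from numerator and denominator to get the reduced form.

(5v − 25)/(v + 4)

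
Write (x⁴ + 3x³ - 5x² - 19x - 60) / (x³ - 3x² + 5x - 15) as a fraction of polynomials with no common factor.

(x³ + 6x² + 13x + 20)/(x² + 5)

Apply the Euclidean algorithm:
  x⁴ + 3x³ - 5x² - 19x - 60 = (x + 6)(x³ - 3x² + 5x - 15) + (8x² - 34x + 30)
  x³ - 3x² + 5x - 15 = ((1/8)x + 5/32)(8x² - 34x + 30) + ((105/16)x - 315/16)
  8x² - 34x + 30 = ((128/105)x - 32/21)((105/16)x - 315/16) + (0)
Last nonzero remainder: (105/16)x - 315/16. Dividing through by 105/16 gives the monic gcd x - 3.
Cancel x - 3 from numerator and denominator to get the reduced form.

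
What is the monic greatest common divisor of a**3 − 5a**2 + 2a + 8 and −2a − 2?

a + 1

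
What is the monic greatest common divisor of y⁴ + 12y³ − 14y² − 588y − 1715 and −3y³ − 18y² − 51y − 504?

Euclidean algorithm in ℚ[y]:
  y⁴ + 12y³ − 14y² − 588y − 1715 = (−(1/3)y − 2)(−3y³ − 18y² − 51y − 504) + (−67y² − 858y − 2723)
  −3y³ − 18y² − 51y − 504 = ((3/67)y − 1368/4489)(−67y² − 858y − 2723) + (−(855360/4489)y − 5987520/4489)
  −67y² − 858y − 2723 = ((300763/855360)y + 1746221/855360)(−(855360/4489)y − 5987520/4489) + (0)
Last nonzero remainder: −(855360/4489)y − 5987520/4489. Dividing through by −855360/4489 gives the monic gcd y + 7.

y + 7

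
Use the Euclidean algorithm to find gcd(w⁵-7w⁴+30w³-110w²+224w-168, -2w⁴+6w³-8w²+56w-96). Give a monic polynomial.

w²-5w+6

By polynomial division,
  w⁵-7w⁴+30w³-110w²+224w-168 = (-(1/2)w+2)(-2w⁴+6w³-8w²+56w-96) + (14w³-66w²+64w+24)
  -2w⁴+6w³-8w²+56w-96 = (-(1/7)w-12/49)(14w³-66w²+64w+24) + (-(736/49)w²+(3680/49)w-4416/49)
  14w³-66w²+64w+24 = (-(343/368)w-49/184)(-(736/49)w²+(3680/49)w-4416/49) + (0)
Last nonzero remainder: -(736/49)w²+(3680/49)w-4416/49. Dividing through by -736/49 gives the monic gcd w²-5w+6.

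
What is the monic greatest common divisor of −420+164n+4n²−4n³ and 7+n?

7+n

By polynomial division,
  −4n³+4n²+164n−420 = (−4n²+32n−60)(n+7) + (0)
The last nonzero remainder n+7 is already monic.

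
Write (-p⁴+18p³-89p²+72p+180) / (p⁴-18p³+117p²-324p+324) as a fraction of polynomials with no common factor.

Euclidean algorithm in ℚ[p]:
  -p⁴+18p³-89p²+72p+180 = (-1)(p⁴-18p³+117p²-324p+324) + (28p²-252p+504)
  p⁴-18p³+117p²-324p+324 = ((1/28)p²-(9/28)p+9/14)(28p²-252p+504) + (0)
Last nonzero remainder: 28p²-252p+504. Dividing through by 28 gives the monic gcd p²-9p+18.
Cancel p²-9p+18 from numerator and denominator to get the reduced form.

(-p²+9p+10)/(p²-9p+18)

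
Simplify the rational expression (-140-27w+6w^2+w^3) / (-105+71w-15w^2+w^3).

(28+11w+w^2)/(21-10w+w^2)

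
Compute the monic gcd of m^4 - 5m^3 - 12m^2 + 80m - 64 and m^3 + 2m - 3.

Apply the Euclidean algorithm:
  m^4 - 5m^3 - 12m^2 + 80m - 64 = (m - 5)(m^3 + 2m - 3) + (-14m^2 + 93m - 79)
  m^3 + 2m - 3 = (-(1/14)m - 93/196)(-14m^2 + 93m - 79) + ((7935/196)m - 7935/196)
  -14m^2 + 93m - 79 = (-(2744/7935)m + 15484/7935)((7935/196)m - 7935/196) + (0)
Last nonzero remainder: (7935/196)m - 7935/196. Dividing through by 7935/196 gives the monic gcd m - 1.

m - 1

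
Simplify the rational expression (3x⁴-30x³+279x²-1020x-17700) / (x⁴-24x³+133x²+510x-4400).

(3x²-15x+354)/(x²-19x+88)

By polynomial division,
  3x⁴-30x³+279x²-1020x-17700 = (3)(x⁴-24x³+133x²+510x-4400) + (42x³-120x²-2550x-4500)
  x⁴-24x³+133x²+510x-4400 = ((1/42)x-74/147)(42x³-120x²-2550x-4500) + ((6532/49)x²-(32660/49)x-326600/49)
  42x³-120x²-2550x-4500 = ((1029/3266)x+2205/3266)((6532/49)x²-(32660/49)x-326600/49) + (0)
Last nonzero remainder: (6532/49)x²-(32660/49)x-326600/49. Dividing through by 6532/49 gives the monic gcd x²-5x-50.
Cancel x²-5x-50 from numerator and denominator to get the reduced form.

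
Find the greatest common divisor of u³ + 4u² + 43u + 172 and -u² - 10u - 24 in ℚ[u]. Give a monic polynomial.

u + 4

Euclidean algorithm in ℚ[u]:
  u³ + 4u² + 43u + 172 = (-u + 6)(-u² - 10u - 24) + (79u + 316)
  -u² - 10u - 24 = (-(1/79)u - 6/79)(79u + 316) + (0)
Last nonzero remainder: 79u + 316. Dividing through by 79 gives the monic gcd u + 4.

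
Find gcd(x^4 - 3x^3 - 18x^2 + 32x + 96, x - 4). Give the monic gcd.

x - 4

By polynomial division,
  x^4 - 3x^3 - 18x^2 + 32x + 96 = (x^3 + x^2 - 14x - 24)(x - 4) + (0)
The last nonzero remainder x - 4 is already monic.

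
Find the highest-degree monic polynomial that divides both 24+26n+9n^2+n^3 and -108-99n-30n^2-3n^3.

12+7n+n^2

By polynomial division,
  n^3+9n^2+26n+24 = (-1/3)(-3n^3-30n^2-99n-108) + (-n^2-7n-12)
  -3n^3-30n^2-99n-108 = (3n+9)(-n^2-7n-12) + (0)
Last nonzero remainder: -n^2-7n-12. Dividing through by -1 gives the monic gcd n^2+7n+12.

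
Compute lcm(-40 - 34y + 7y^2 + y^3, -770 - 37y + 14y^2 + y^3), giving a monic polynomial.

By polynomial division,
  y^3 + 7y^2 - 34y - 40 = (y^3 + 14y^2 - 37y - 770) + (-7y^2 + 3y + 730)
  y^3 + 14y^2 - 37y - 770 = (-(1/7)y - 101/49)(-7y^2 + 3y + 730) + ((3600/49)y + 36000/49)
  -7y^2 + 3y + 730 = (-(343/3600)y + 3577/3600)((3600/49)y + 36000/49) + (0)
Last nonzero remainder: (3600/49)y + 36000/49. Dividing through by 3600/49 gives the monic gcd y + 10.
Then lcm(f, g) = f·g / gcd(f, g); expanding and making the result monic gives the answer.

3080 + 2458y - 715y^2 - 83y^3 + 11y^4 + y^5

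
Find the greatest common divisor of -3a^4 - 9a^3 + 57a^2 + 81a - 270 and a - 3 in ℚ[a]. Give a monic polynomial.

a - 3

By polynomial division,
  -3a^4 - 9a^3 + 57a^2 + 81a - 270 = (-3a^3 - 18a^2 + 3a + 90)(a - 3) + (0)
The last nonzero remainder a - 3 is already monic.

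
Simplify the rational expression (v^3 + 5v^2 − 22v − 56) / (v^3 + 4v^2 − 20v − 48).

Euclidean algorithm in ℚ[v]:
  v^3 + 5v^2 − 22v − 56 = (v^3 + 4v^2 − 20v − 48) + (v^2 − 2v − 8)
  v^3 + 4v^2 − 20v − 48 = (v + 6)(v^2 − 2v − 8) + (0)
The last nonzero remainder v^2 − 2v − 8 is already monic.
Cancel v^2 − 2v − 8 from numerator and denominator to get the reduced form.

(v + 7)/(v + 6)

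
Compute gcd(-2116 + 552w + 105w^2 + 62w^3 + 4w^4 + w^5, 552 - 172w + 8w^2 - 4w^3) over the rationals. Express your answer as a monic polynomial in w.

46 + w + w^2

By polynomial division,
  w^5 + 4w^4 + 62w^3 + 105w^2 + 552w - 2116 = (-(1/4)w^2 - (3/2)w - 31/4)(-4w^3 + 8w^2 - 172w + 552) + (47w^2 + 47w + 2162)
  -4w^3 + 8w^2 - 172w + 552 = (-(4/47)w + 12/47)(47w^2 + 47w + 2162) + (0)
Last nonzero remainder: 47w^2 + 47w + 2162. Dividing through by 47 gives the monic gcd w^2 + w + 46.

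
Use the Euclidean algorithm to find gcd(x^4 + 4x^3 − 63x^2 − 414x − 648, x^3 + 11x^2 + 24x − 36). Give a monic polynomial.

x + 6

Apply the Euclidean algorithm:
  x^4 + 4x^3 − 63x^2 − 414x − 648 = (x − 7)(x^3 + 11x^2 + 24x − 36) + (−10x^2 − 210x − 900)
  x^3 + 11x^2 + 24x − 36 = (−(1/10)x + 1)(−10x^2 − 210x − 900) + (144x + 864)
  −10x^2 − 210x − 900 = (−(5/72)x − 25/24)(144x + 864) + (0)
Last nonzero remainder: 144x + 864. Dividing through by 144 gives the monic gcd x + 6.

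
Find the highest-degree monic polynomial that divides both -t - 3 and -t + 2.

Repeated division with remainder:
  -t - 3 = (-t + 2) + (-5)
  -t + 2 = ((1/5)t - 2/5)(-5) + (0)
The last nonzero remainder is the constant -5, so the polynomials are coprime and gcd = 1.

1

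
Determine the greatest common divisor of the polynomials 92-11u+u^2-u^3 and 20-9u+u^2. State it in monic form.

By polynomial division,
  -u^3+u^2-11u+92 = (-u-8)(u^2-9u+20) + (-63u+252)
  u^2-9u+20 = (-(1/63)u+5/63)(-63u+252) + (0)
Last nonzero remainder: -63u+252. Dividing through by -63 gives the monic gcd u-4.

-4+u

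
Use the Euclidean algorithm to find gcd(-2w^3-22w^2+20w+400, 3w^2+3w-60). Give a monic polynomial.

w^2+w-20

By polynomial division,
  -2w^3-22w^2+20w+400 = (-(2/3)w-20/3)(3w^2+3w-60) + (0)
Last nonzero remainder: 3w^2+3w-60. Dividing through by 3 gives the monic gcd w^2+w-20.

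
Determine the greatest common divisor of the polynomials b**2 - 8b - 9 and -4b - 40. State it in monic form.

1

Euclidean algorithm in ℚ[b]:
  b**2 - 8b - 9 = (-(1/4)b + 9/2)(-4b - 40) + (171)
  -4b - 40 = (-(4/171)b - 40/171)(171) + (0)
The last nonzero remainder is the constant 171, so the polynomials are coprime and gcd = 1.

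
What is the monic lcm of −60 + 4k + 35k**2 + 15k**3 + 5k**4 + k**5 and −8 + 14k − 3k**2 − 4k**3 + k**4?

−240 + 316k + 60k**2 − 111k**3 − 20k**4 − 6k**5 + k**7

Apply the Euclidean algorithm:
  k**5 + 5k**4 + 15k**3 + 35k**2 + 4k − 60 = (k + 9)(k**4 − 4k**3 − 3k**2 + 14k − 8) + (54k**3 + 48k**2 − 114k + 12)
  k**4 − 4k**3 − 3k**2 + 14k − 8 = ((1/54)k − 22/243)(54k**3 + 48k**2 − 114k + 12) + ((280/81)k**2 + (280/81)k − 560/81)
  54k**3 + 48k**2 − 114k + 12 = ((2187/140)k − 243/140)((280/81)k**2 + (280/81)k − 560/81) + (0)
Last nonzero remainder: (280/81)k**2 + (280/81)k − 560/81. Dividing through by 280/81 gives the monic gcd k**2 + k − 2.
Then lcm(f, g) = f·g / gcd(f, g); expanding and making the result monic gives the answer.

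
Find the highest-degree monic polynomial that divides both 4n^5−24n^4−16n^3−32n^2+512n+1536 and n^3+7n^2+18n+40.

Apply the Euclidean algorithm:
  4n^5−24n^4−16n^3−32n^2+512n+1536 = (4n^2−52n+276)(n^3+7n^2+18n+40) + (−1188n^2−2376n−9504)
  n^3+7n^2+18n+40 = (−(1/1188)n−5/1188)(−1188n^2−2376n−9504) + (0)
Last nonzero remainder: −1188n^2−2376n−9504. Dividing through by −1188 gives the monic gcd n^2+2n+8.

n^2+2n+8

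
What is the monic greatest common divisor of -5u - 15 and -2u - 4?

1

Repeated division with remainder:
  -5u - 15 = (5/2)(-2u - 4) + (-5)
  -2u - 4 = ((2/5)u + 4/5)(-5) + (0)
The last nonzero remainder is the constant -5, so the polynomials are coprime and gcd = 1.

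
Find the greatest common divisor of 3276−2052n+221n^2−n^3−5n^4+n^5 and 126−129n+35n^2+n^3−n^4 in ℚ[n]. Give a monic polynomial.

Apply the Euclidean algorithm:
  n^5−5n^4−n^3+221n^2−2052n+3276 = (−n+4)(−n^4+n^3+35n^2−129n+126) + (30n^3−48n^2−1410n+2772)
  −n^4+n^3+35n^2−129n+126 = (−(1/30)n−1/50)(30n^3−48n^2−1410n+2772) + (−(324/25)n^2−(324/5)n+4536/25)
  30n^3−48n^2−1410n+2772 = (−(125/54)n+275/18)(−(324/25)n^2−(324/5)n+4536/25) + (0)
Last nonzero remainder: −(324/25)n^2−(324/5)n+4536/25. Dividing through by −324/25 gives the monic gcd n^2+5n−14.

−14+5n+n^2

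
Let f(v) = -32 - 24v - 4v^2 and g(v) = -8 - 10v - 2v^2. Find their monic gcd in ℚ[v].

4 + v

By polynomial division,
  -4v^2 - 24v - 32 = (2)(-2v^2 - 10v - 8) + (-4v - 16)
  -2v^2 - 10v - 8 = ((1/2)v + 1/2)(-4v - 16) + (0)
Last nonzero remainder: -4v - 16. Dividing through by -4 gives the monic gcd v + 4.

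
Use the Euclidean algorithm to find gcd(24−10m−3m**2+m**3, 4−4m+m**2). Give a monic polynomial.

By polynomial division,
  m**3−3m**2−10m+24 = (m+1)(m**2−4m+4) + (−10m+20)
  m**2−4m+4 = (−(1/10)m+1/5)(−10m+20) + (0)
Last nonzero remainder: −10m+20. Dividing through by −10 gives the monic gcd m−2.

−2+m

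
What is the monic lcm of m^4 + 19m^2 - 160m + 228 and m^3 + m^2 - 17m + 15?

m^6 + 4m^5 + 14m^4 - 84m^3 - 507m^2 + 1712m - 1140

By polynomial division,
  m^4 + 19m^2 - 160m + 228 = (m - 1)(m^3 + m^2 - 17m + 15) + (37m^2 - 192m + 243)
  m^3 + m^2 - 17m + 15 = ((1/37)m + 229/1369)(37m^2 - 192m + 243) + ((11704/1369)m - 35112/1369)
  37m^2 - 192m + 243 = ((50653/11704)m - 110889/11704)((11704/1369)m - 35112/1369) + (0)
Last nonzero remainder: (11704/1369)m - 35112/1369. Dividing through by 11704/1369 gives the monic gcd m - 3.
Then lcm(f, g) = f·g / gcd(f, g); expanding and making the result monic gives the answer.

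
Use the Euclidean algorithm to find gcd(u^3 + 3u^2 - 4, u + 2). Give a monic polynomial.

Euclidean algorithm in ℚ[u]:
  u^3 + 3u^2 - 4 = (u^2 + u - 2)(u + 2) + (0)
The last nonzero remainder u + 2 is already monic.

u + 2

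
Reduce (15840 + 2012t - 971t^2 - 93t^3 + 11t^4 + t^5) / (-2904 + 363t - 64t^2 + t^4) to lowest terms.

(-180 - 29t + 8t^2 + t^3)/(33 - 3t + t^2)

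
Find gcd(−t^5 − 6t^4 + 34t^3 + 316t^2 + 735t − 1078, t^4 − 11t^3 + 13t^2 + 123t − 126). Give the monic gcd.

Repeated division with remainder:
  −t^5 − 6t^4 + 34t^3 + 316t^2 + 735t − 1078 = (−t − 17)(t^4 − 11t^3 + 13t^2 + 123t − 126) + (−140t^3 + 660t^2 + 2700t − 3220)
  t^4 − 11t^3 + 13t^2 + 123t − 126 = (−(1/140)t + 11/245)(−140t^3 + 660t^2 + 2700t − 3220) + ((130/49)t^2 − (1040/49)t + 130/7)
  −140t^3 + 660t^2 + 2700t − 3220 = (−(686/13)t − 2254/13)((130/49)t^2 − (1040/49)t + 130/7) + (0)
Last nonzero remainder: (130/49)t^2 − (1040/49)t + 130/7. Dividing through by 130/49 gives the monic gcd t^2 − 8t + 7.

t^2 − 8t + 7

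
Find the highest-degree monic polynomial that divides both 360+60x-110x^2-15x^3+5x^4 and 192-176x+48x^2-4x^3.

12-8x+x^2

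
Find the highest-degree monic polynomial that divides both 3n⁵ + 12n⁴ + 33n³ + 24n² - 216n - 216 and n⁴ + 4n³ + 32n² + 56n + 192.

n² + 2n + 12

Euclidean algorithm in ℚ[n]:
  3n⁵ + 12n⁴ + 33n³ + 24n² - 216n - 216 = (3n)(n⁴ + 4n³ + 32n² + 56n + 192) + (-63n³ - 144n² - 792n - 216)
  n⁴ + 4n³ + 32n² + 56n + 192 = (-(1/63)n - 4/147)(-63n³ - 144n² - 792n - 216) + ((760/49)n² + (1520/49)n + 9120/49)
  -63n³ - 144n² - 792n - 216 = (-(3087/760)n - 441/380)((760/49)n² + (1520/49)n + 9120/49) + (0)
Last nonzero remainder: (760/49)n² + (1520/49)n + 9120/49. Dividing through by 760/49 gives the monic gcd n² + 2n + 12.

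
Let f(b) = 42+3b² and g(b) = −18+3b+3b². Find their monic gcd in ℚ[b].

1

Euclidean algorithm in ℚ[b]:
  3b²+42 = (3b²+3b−18) + (−3b+60)
  3b²+3b−18 = (−b−21)(−3b+60) + (1242)
  −3b+60 = (−(1/414)b+10/207)(1242) + (0)
The last nonzero remainder is the constant 1242, so the polynomials are coprime and gcd = 1.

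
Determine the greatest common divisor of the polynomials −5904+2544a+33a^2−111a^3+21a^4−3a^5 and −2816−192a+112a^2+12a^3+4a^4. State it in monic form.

Euclidean algorithm in ℚ[a]:
  −3a^5+21a^4−111a^3+33a^2+2544a−5904 = (−(3/4)a+15/2)(4a^4+12a^3+112a^2−192a−2816) + (−117a^3−951a^2+1872a+15216)
  4a^4+12a^3+112a^2−192a−2816 = (−(4/117)a+800/4563)(−117a^3−951a^2+1872a+15216) + ((521296/1521)a^2−8340736/1521)
  −117a^3−951a^2+1872a+15216 = (−(177957/521296)a−1446471/521296)((521296/1521)a^2−8340736/1521) + (0)
Last nonzero remainder: (521296/1521)a^2−8340736/1521. Dividing through by 521296/1521 gives the monic gcd a^2−16.

−16+a^2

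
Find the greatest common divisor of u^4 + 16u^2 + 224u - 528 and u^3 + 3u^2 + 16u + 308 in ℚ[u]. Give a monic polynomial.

u^2 - 4u + 44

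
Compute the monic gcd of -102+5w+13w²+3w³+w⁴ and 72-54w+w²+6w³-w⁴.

Repeated division with remainder:
  w⁴+3w³+13w²+5w-102 = (-1)(-w⁴+6w³+w²-54w+72) + (9w³+14w²-49w-30)
  -w⁴+6w³+w²-54w+72 = (-(1/9)w+68/81)(9w³+14w²-49w-30) + (-(1312/81)w²-(1312/81)w+2624/27)
  9w³+14w²-49w-30 = (-(729/1312)w-405/1312)(-(1312/81)w²-(1312/81)w+2624/27) + (0)
Last nonzero remainder: -(1312/81)w²-(1312/81)w+2624/27. Dividing through by -1312/81 gives the monic gcd w²+w-6.

-6+w+w²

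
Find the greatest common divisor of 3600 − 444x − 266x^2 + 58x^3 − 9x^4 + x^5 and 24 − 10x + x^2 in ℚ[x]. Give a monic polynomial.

By polynomial division,
  x^5 − 9x^4 + 58x^3 − 266x^2 − 444x + 3600 = (x^3 + x^2 + 44x + 150)(x^2 − 10x + 24) + (0)
The last nonzero remainder x^2 − 10x + 24 is already monic.

24 − 10x + x^2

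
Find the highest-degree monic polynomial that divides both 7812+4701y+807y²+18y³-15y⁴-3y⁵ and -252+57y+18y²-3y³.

By polynomial division,
  -3y⁵-15y⁴+18y³+807y²+4701y+7812 = (y²+11y+79)(-3y³+18y²+57y-252) + (-990y²+2970y+27720)
  -3y³+18y²+57y-252 = ((1/330)y-1/110)(-990y²+2970y+27720) + (0)
Last nonzero remainder: -990y²+2970y+27720. Dividing through by -990 gives the monic gcd y²-3y-28.

-28-3y+y²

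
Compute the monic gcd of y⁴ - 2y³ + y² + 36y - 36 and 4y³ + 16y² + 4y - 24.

y² + 2y - 3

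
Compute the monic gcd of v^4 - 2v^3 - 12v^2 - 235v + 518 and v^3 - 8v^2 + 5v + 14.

v^2 - 9v + 14

Euclidean algorithm in ℚ[v]:
  v^4 - 2v^3 - 12v^2 - 235v + 518 = (v + 6)(v^3 - 8v^2 + 5v + 14) + (31v^2 - 279v + 434)
  v^3 - 8v^2 + 5v + 14 = ((1/31)v + 1/31)(31v^2 - 279v + 434) + (0)
Last nonzero remainder: 31v^2 - 279v + 434. Dividing through by 31 gives the monic gcd v^2 - 9v + 14.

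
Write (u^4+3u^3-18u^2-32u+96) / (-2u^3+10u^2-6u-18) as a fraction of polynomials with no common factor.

(-u^3-6u^2+32)/(2u^2-4u-6)

Repeated division with remainder:
  u^4+3u^3-18u^2-32u+96 = (-(1/2)u-4)(-2u^3+10u^2-6u-18) + (19u^2-65u+24)
  -2u^3+10u^2-6u-18 = (-(2/19)u+60/361)(19u^2-65u+24) + ((2646/361)u-7938/361)
  19u^2-65u+24 = ((6859/2646)u-1444/1323)((2646/361)u-7938/361) + (0)
Last nonzero remainder: (2646/361)u-7938/361. Dividing through by 2646/361 gives the monic gcd u-3.
Cancel u-3 from numerator and denominator to get the reduced form.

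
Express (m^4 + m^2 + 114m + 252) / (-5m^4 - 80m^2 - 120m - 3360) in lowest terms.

(-m^2 - 6m - 9)/(5m^2 + 30m + 120)

Euclidean algorithm in ℚ[m]:
  m^4 + m^2 + 114m + 252 = (-1/5)(-5m^4 - 80m^2 - 120m - 3360) + (-15m^2 + 90m - 420)
  -5m^4 - 80m^2 - 120m - 3360 = ((1/3)m^2 + 2m + 8)(-15m^2 + 90m - 420) + (0)
Last nonzero remainder: -15m^2 + 90m - 420. Dividing through by -15 gives the monic gcd m^2 - 6m + 28.
Cancel m^2 - 6m + 28 from numerator and denominator to get the reduced form.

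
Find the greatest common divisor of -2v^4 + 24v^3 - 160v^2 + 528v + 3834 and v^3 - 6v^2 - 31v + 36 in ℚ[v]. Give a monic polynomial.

By polynomial division,
  -2v^4 + 24v^3 - 160v^2 + 528v + 3834 = (-2v + 12)(v^3 - 6v^2 - 31v + 36) + (-150v^2 + 972v + 3402)
  v^3 - 6v^2 - 31v + 36 = (-(1/150)v - 2/625)(-150v^2 + 972v + 3402) + (-(3256/625)v + 29304/625)
  -150v^2 + 972v + 3402 = ((46875/1628)v + 118125/1628)(-(3256/625)v + 29304/625) + (0)
Last nonzero remainder: -(3256/625)v + 29304/625. Dividing through by -3256/625 gives the monic gcd v - 9.

v - 9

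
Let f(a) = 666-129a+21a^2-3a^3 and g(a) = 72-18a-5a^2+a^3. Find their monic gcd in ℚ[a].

Repeated division with remainder:
  -3a^3+21a^2-129a+666 = (-3)(a^3-5a^2-18a+72) + (6a^2-183a+882)
  a^3-5a^2-18a+72 = ((1/6)a+17/4)(6a^2-183a+882) + ((2451/4)a-7353/2)
  6a^2-183a+882 = ((8/817)a-196/817)((2451/4)a-7353/2) + (0)
Last nonzero remainder: (2451/4)a-7353/2. Dividing through by 2451/4 gives the monic gcd a-6.

-6+a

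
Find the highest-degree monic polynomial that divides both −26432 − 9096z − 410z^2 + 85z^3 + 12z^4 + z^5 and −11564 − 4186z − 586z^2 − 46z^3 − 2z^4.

826 + 181z + 16z^2 + z^3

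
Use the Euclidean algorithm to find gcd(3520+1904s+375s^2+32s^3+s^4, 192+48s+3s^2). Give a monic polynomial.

Apply the Euclidean algorithm:
  s^4+32s^3+375s^2+1904s+3520 = ((1/3)s^2+(16/3)s+55/3)(3s^2+48s+192) + (0)
Last nonzero remainder: 3s^2+48s+192. Dividing through by 3 gives the monic gcd s^2+16s+64.

64+16s+s^2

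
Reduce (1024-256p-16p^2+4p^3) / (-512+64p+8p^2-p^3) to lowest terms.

Euclidean algorithm in ℚ[p]:
  4p^3-16p^2-256p+1024 = (-4)(-p^3+8p^2+64p-512) + (16p^2-1024)
  -p^3+8p^2+64p-512 = (-(1/16)p+1/2)(16p^2-1024) + (0)
Last nonzero remainder: 16p^2-1024. Dividing through by 16 gives the monic gcd p^2-64.
Cancel p^2-64 from numerator and denominator to get the reduced form.

(16-4p)/(-8+p)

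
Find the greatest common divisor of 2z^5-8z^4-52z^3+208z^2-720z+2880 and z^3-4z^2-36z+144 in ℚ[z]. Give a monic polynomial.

Apply the Euclidean algorithm:
  2z^5-8z^4-52z^3+208z^2-720z+2880 = (2z^2+20)(z^3-4z^2-36z+144) + (0)
The last nonzero remainder z^3-4z^2-36z+144 is already monic.

z^3-4z^2-36z+144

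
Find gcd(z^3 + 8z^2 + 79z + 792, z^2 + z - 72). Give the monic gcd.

z + 9

By polynomial division,
  z^3 + 8z^2 + 79z + 792 = (z + 7)(z^2 + z - 72) + (144z + 1296)
  z^2 + z - 72 = ((1/144)z - 1/18)(144z + 1296) + (0)
Last nonzero remainder: 144z + 1296. Dividing through by 144 gives the monic gcd z + 9.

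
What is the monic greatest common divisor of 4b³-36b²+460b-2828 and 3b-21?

Repeated division with remainder:
  4b³-36b²+460b-2828 = ((4/3)b²-(8/3)b+404/3)(3b-21) + (0)
Last nonzero remainder: 3b-21. Dividing through by 3 gives the monic gcd b-7.

b-7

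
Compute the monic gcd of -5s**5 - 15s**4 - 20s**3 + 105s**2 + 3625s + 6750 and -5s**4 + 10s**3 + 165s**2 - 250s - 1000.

s**3 + 2s**2 - 25s - 50

Repeated division with remainder:
  -5s**5 - 15s**4 - 20s**3 + 105s**2 + 3625s + 6750 = (s + 5)(-5s**4 + 10s**3 + 165s**2 - 250s - 1000) + (-235s**3 - 470s**2 + 5875s + 11750)
  -5s**4 + 10s**3 + 165s**2 - 250s - 1000 = ((1/47)s - 4/47)(-235s**3 - 470s**2 + 5875s + 11750) + (0)
Last nonzero remainder: -235s**3 - 470s**2 + 5875s + 11750. Dividing through by -235 gives the monic gcd s**3 + 2s**2 - 25s - 50.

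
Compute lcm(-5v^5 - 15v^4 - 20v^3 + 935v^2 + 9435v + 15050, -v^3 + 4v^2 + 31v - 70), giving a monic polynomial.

Euclidean algorithm in ℚ[v]:
  -5v^5 - 15v^4 - 20v^3 + 935v^2 + 9435v + 15050 = (5v^2 + 35v + 315)(-v^3 + 4v^2 + 31v - 70) + (-1060v^2 + 2120v + 37100)
  -v^3 + 4v^2 + 31v - 70 = ((1/1060)v - 1/530)(-1060v^2 + 2120v + 37100) + (0)
Last nonzero remainder: -1060v^2 + 2120v + 37100. Dividing through by -1060 gives the monic gcd v^2 - 2v - 35.
Then lcm(f, g) = f·g / gcd(f, g); expanding and making the result monic gives the answer.

v^6 + v^5 - 2v^4 - 195v^3 - 1513v^2 + 764v + 6020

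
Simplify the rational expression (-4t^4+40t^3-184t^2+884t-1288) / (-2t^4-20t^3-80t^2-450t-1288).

(2t^2-18t+28)/(t^2+11t+28)

By polynomial division,
  -4t^4+40t^3-184t^2+884t-1288 = (2)(-2t^4-20t^3-80t^2-450t-1288) + (80t^3-24t^2+1784t+1288)
  -2t^4-20t^3-80t^2-450t-1288 = (-(1/40)t-103/400)(80t^3-24t^2+1784t+1288) + (-(2079/50)t^2+(2079/50)t-47817/50)
  80t^3-24t^2+1784t+1288 = (-(4000/2079)t-400/297)(-(2079/50)t^2+(2079/50)t-47817/50) + (0)
Last nonzero remainder: -(2079/50)t^2+(2079/50)t-47817/50. Dividing through by -2079/50 gives the monic gcd t^2-t+23.
Cancel t^2-t+23 from numerator and denominator to get the reduced form.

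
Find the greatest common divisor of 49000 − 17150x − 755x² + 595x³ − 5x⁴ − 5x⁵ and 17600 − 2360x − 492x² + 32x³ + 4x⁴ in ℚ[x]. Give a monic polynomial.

−50 + 5x + x²

Repeated division with remainder:
  −5x⁵ − 5x⁴ + 595x³ − 755x² − 17150x + 49000 = (−(5/4)x + 35/4)(4x⁴ + 32x³ − 492x² − 2360x + 17600) + (−300x³ + 600x² + 25500x − 105000)
  4x⁴ + 32x³ − 492x² − 2360x + 17600 = (−(1/75)x − 2/15)(−300x³ + 600x² + 25500x − 105000) + (−72x² − 360x + 3600)
  −300x³ + 600x² + 25500x − 105000 = ((25/6)x − 175/6)(−72x² − 360x + 3600) + (0)
Last nonzero remainder: −72x² − 360x + 3600. Dividing through by −72 gives the monic gcd x² + 5x − 50.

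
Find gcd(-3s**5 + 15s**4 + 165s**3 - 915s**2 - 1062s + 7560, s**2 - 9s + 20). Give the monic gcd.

By polynomial division,
  -3s**5 + 15s**4 + 165s**3 - 915s**2 - 1062s + 7560 = (-3s**3 - 12s**2 + 117s + 378)(s**2 - 9s + 20) + (0)
The last nonzero remainder s**2 - 9s + 20 is already monic.

s**2 - 9s + 20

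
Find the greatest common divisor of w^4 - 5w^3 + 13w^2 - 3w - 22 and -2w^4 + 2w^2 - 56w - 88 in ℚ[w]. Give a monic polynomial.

w^2 - 4w + 11

Apply the Euclidean algorithm:
  w^4 - 5w^3 + 13w^2 - 3w - 22 = (-1/2)(-2w^4 + 2w^2 - 56w - 88) + (-5w^3 + 14w^2 - 31w - 66)
  -2w^4 + 2w^2 - 56w - 88 = ((2/5)w + 28/25)(-5w^3 + 14w^2 - 31w - 66) + (-(32/25)w^2 + (128/25)w - 352/25)
  -5w^3 + 14w^2 - 31w - 66 = ((125/32)w + 75/16)(-(32/25)w^2 + (128/25)w - 352/25) + (0)
Last nonzero remainder: -(32/25)w^2 + (128/25)w - 352/25. Dividing through by -32/25 gives the monic gcd w^2 - 4w + 11.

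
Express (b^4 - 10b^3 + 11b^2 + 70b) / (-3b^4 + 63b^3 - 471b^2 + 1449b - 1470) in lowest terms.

(-b^2 - 2b)/(3b^2 - 27b + 42)

Euclidean algorithm in ℚ[b]:
  b^4 - 10b^3 + 11b^2 + 70b = (-1/3)(-3b^4 + 63b^3 - 471b^2 + 1449b - 1470) + (11b^3 - 146b^2 + 553b - 490)
  -3b^4 + 63b^3 - 471b^2 + 1449b - 1470 = (-(3/11)b + 255/121)(11b^3 - 146b^2 + 553b - 490) + (-(1512/121)b^2 + (18144/121)b - 52920/121)
  11b^3 - 146b^2 + 553b - 490 = (-(1331/1512)b + 121/108)(-(1512/121)b^2 + (18144/121)b - 52920/121) + (0)
Last nonzero remainder: -(1512/121)b^2 + (18144/121)b - 52920/121. Dividing through by -1512/121 gives the monic gcd b^2 - 12b + 35.
Cancel b^2 - 12b + 35 from numerator and denominator to get the reduced form.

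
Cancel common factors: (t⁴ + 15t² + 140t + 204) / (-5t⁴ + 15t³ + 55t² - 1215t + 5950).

By polynomial division,
  t⁴ + 15t² + 140t + 204 = (-1/5)(-5t⁴ + 15t³ + 55t² - 1215t + 5950) + (3t³ + 26t² - 103t + 1394)
  -5t⁴ + 15t³ + 55t² - 1215t + 5950 = (-(5/3)t + 175/9)(3t³ + 26t² - 103t + 1394) + (-(5600/9)t² + (28000/9)t - 190400/9)
  3t³ + 26t² - 103t + 1394 = (-(27/5600)t - 369/5600)(-(5600/9)t² + (28000/9)t - 190400/9) + (0)
Last nonzero remainder: -(5600/9)t² + (28000/9)t - 190400/9. Dividing through by -5600/9 gives the monic gcd t² - 5t + 34.
Cancel t² - 5t + 34 from numerator and denominator to get the reduced form.

(-t² - 5t - 6)/(5t² + 10t - 175)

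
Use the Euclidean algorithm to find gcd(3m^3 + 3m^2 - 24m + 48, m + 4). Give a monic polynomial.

By polynomial division,
  3m^3 + 3m^2 - 24m + 48 = (3m^2 - 9m + 12)(m + 4) + (0)
The last nonzero remainder m + 4 is already monic.

m + 4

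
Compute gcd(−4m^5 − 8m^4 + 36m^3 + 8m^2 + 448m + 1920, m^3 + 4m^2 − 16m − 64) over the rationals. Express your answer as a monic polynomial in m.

m^2 − 16

Apply the Euclidean algorithm:
  −4m^5 − 8m^4 + 36m^3 + 8m^2 + 448m + 1920 = (−4m^2 + 8m − 60)(m^3 + 4m^2 − 16m − 64) + (120m^2 − 1920)
  m^3 + 4m^2 − 16m − 64 = ((1/120)m + 1/30)(120m^2 − 1920) + (0)
Last nonzero remainder: 120m^2 − 1920. Dividing through by 120 gives the monic gcd m^2 − 16.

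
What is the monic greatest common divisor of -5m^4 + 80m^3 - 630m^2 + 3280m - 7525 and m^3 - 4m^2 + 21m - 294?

Euclidean algorithm in ℚ[m]:
  -5m^4 + 80m^3 - 630m^2 + 3280m - 7525 = (-5m + 60)(m^3 - 4m^2 + 21m - 294) + (-285m^2 + 550m + 10115)
  m^3 - 4m^2 + 21m - 294 = (-(1/285)m + 118/16245)(-285m^2 + 550m + 10115) + ((170560/3249)m - 1193920/3249)
  -285m^2 + 550m + 10115 = (-(185193/34112)m - 938961/34112)((170560/3249)m - 1193920/3249) + (0)
Last nonzero remainder: (170560/3249)m - 1193920/3249. Dividing through by 170560/3249 gives the monic gcd m - 7.

m - 7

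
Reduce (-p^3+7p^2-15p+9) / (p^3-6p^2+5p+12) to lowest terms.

(-p^2+4p-3)/(p^2-3p-4)

Repeated division with remainder:
  -p^3+7p^2-15p+9 = (-1)(p^3-6p^2+5p+12) + (p^2-10p+21)
  p^3-6p^2+5p+12 = (p+4)(p^2-10p+21) + (24p-72)
  p^2-10p+21 = ((1/24)p-7/24)(24p-72) + (0)
Last nonzero remainder: 24p-72. Dividing through by 24 gives the monic gcd p-3.
Cancel p-3 from numerator and denominator to get the reduced form.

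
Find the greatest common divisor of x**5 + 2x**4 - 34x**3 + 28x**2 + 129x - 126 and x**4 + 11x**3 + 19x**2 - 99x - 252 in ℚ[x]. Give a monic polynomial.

Repeated division with remainder:
  x**5 + 2x**4 - 34x**3 + 28x**2 + 129x - 126 = (x - 9)(x**4 + 11x**3 + 19x**2 - 99x - 252) + (46x**3 + 298x**2 - 510x - 2394)
  x**4 + 11x**3 + 19x**2 - 99x - 252 = ((1/46)x + 52/529)(46x**3 + 298x**2 - 510x - 2394) + ((420/529)x**2 + (1680/529)x - 8820/529)
  46x**3 + 298x**2 - 510x - 2394 = ((12167/210)x + 10051/70)((420/529)x**2 + (1680/529)x - 8820/529) + (0)
Last nonzero remainder: (420/529)x**2 + (1680/529)x - 8820/529. Dividing through by 420/529 gives the monic gcd x**2 + 4x - 21.

x**2 + 4x - 21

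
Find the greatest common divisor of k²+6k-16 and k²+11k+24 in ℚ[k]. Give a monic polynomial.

k+8

Euclidean algorithm in ℚ[k]:
  k²+6k-16 = (k²+11k+24) + (-5k-40)
  k²+11k+24 = (-(1/5)k-3/5)(-5k-40) + (0)
Last nonzero remainder: -5k-40. Dividing through by -5 gives the monic gcd k+8.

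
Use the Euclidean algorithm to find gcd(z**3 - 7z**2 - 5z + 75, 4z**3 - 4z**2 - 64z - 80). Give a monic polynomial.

z - 5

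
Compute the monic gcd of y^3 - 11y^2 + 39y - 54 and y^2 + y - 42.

By polynomial division,
  y^3 - 11y^2 + 39y - 54 = (y - 12)(y^2 + y - 42) + (93y - 558)
  y^2 + y - 42 = ((1/93)y + 7/93)(93y - 558) + (0)
Last nonzero remainder: 93y - 558. Dividing through by 93 gives the monic gcd y - 6.

y - 6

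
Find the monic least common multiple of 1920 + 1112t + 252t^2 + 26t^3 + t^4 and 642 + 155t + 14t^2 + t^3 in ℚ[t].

205440 + 134344t + 37780t^2 + 5910t^3 + 567t^4 + 34t^5 + t^6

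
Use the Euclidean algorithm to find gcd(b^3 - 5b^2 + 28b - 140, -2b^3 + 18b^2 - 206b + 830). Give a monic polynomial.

Apply the Euclidean algorithm:
  b^3 - 5b^2 + 28b - 140 = (-1/2)(-2b^3 + 18b^2 - 206b + 830) + (4b^2 - 75b + 275)
  -2b^3 + 18b^2 - 206b + 830 = (-(1/2)b - 39/8)(4b^2 - 75b + 275) + (-(3473/8)b + 17365/8)
  4b^2 - 75b + 275 = (-(32/3473)b + 440/3473)(-(3473/8)b + 17365/8) + (0)
Last nonzero remainder: -(3473/8)b + 17365/8. Dividing through by -3473/8 gives the monic gcd b - 5.

b - 5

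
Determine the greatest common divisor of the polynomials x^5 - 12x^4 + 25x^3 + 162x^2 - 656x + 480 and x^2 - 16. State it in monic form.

Euclidean algorithm in ℚ[x]:
  x^5 - 12x^4 + 25x^3 + 162x^2 - 656x + 480 = (x^3 - 12x^2 + 41x - 30)(x^2 - 16) + (0)
The last nonzero remainder x^2 - 16 is already monic.

x^2 - 16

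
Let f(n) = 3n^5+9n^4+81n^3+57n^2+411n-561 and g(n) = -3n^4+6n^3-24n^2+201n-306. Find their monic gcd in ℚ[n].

n^2+3n+17

Euclidean algorithm in ℚ[n]:
  3n^5+9n^4+81n^3+57n^2+411n-561 = (-n-5)(-3n^4+6n^3-24n^2+201n-306) + (87n^3+138n^2+1110n-2091)
  -3n^4+6n^3-24n^2+201n-306 = (-(1/29)n+104/841)(87n^3+138n^2+1110n-2091) + (-(2346/841)n^2-(7038/841)n-39882/841)
  87n^3+138n^2+1110n-2091 = (-(24389/782)n+34481/782)(-(2346/841)n^2-(7038/841)n-39882/841) + (0)
Last nonzero remainder: -(2346/841)n^2-(7038/841)n-39882/841. Dividing through by -2346/841 gives the monic gcd n^2+3n+17.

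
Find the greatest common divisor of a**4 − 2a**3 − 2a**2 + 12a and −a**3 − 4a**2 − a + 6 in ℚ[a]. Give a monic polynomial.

By polynomial division,
  a**4 − 2a**3 − 2a**2 + 12a = (−a + 6)(−a**3 − 4a**2 − a + 6) + (21a**2 + 24a − 36)
  −a**3 − 4a**2 − a + 6 = (−(1/21)a − 20/147)(21a**2 + 24a − 36) + ((27/49)a + 54/49)
  21a**2 + 24a − 36 = ((343/9)a − 98/3)((27/49)a + 54/49) + (0)
Last nonzero remainder: (27/49)a + 54/49. Dividing through by 27/49 gives the monic gcd a + 2.

a + 2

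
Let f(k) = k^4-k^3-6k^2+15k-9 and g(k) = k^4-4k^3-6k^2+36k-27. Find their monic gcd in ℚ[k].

k^2+2k-3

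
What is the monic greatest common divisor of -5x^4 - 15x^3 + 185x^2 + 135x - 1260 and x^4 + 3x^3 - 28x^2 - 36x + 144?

x^2 - x - 12

Euclidean algorithm in ℚ[x]:
  -5x^4 - 15x^3 + 185x^2 + 135x - 1260 = (-5)(x^4 + 3x^3 - 28x^2 - 36x + 144) + (45x^2 - 45x - 540)
  x^4 + 3x^3 - 28x^2 - 36x + 144 = ((1/45)x^2 + (4/45)x - 4/15)(45x^2 - 45x - 540) + (0)
Last nonzero remainder: 45x^2 - 45x - 540. Dividing through by 45 gives the monic gcd x^2 - x - 12.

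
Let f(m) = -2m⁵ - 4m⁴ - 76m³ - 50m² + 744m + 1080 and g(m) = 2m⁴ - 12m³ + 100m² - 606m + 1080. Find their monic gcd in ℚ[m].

Repeated division with remainder:
  -2m⁵ - 4m⁴ - 76m³ - 50m² + 744m + 1080 = (-m - 8)(2m⁴ - 12m³ + 100m² - 606m + 1080) + (-72m³ + 144m² - 3024m + 9720)
  2m⁴ - 12m³ + 100m² - 606m + 1080 = (-(1/36)m + 1/9)(-72m³ + 144m² - 3024m + 9720) + (0)
Last nonzero remainder: -72m³ + 144m² - 3024m + 9720. Dividing through by -72 gives the monic gcd m³ - 2m² + 42m - 135.

m³ - 2m² + 42m - 135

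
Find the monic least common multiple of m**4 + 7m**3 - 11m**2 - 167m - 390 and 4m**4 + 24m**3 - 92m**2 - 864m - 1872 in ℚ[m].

Repeated division with remainder:
  m**4 + 7m**3 - 11m**2 - 167m - 390 = (1/4)(4m**4 + 24m**3 - 92m**2 - 864m - 1872) + (m**3 + 12m**2 + 49m + 78)
  4m**4 + 24m**3 - 92m**2 - 864m - 1872 = (4m - 24)(m**3 + 12m**2 + 49m + 78) + (0)
The last nonzero remainder m**3 + 12m**2 + 49m + 78 is already monic.
Then lcm(f, g) = f·g / gcd(f, g); expanding and making the result monic gives the answer.

m**5 + m**4 - 53m**3 - 101m**2 + 612m + 2340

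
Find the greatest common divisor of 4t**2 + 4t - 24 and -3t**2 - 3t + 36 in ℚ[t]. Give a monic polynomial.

Euclidean algorithm in ℚ[t]:
  4t**2 + 4t - 24 = (-4/3)(-3t**2 - 3t + 36) + (24)
  -3t**2 - 3t + 36 = (-(1/8)t**2 - (1/8)t + 3/2)(24) + (0)
The last nonzero remainder is the constant 24, so the polynomials are coprime and gcd = 1.

1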